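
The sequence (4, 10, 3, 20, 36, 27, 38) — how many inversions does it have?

Inversions: 3

For each element, count later entries that are smaller:
4 → 3 → 1
10 → 3 → 1
3 → none → 0
20 → none → 0
36 → 27 → 1
27 → none → 0
38 → none → 0
Sum: 1 + 1 + 0 + 0 + 1 + 0 + 0 = 3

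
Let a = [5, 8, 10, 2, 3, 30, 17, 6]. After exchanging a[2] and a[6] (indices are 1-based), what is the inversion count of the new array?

Positions 2 and 6 hold 8 and 30; after swapping, the array is [5, 30, 10, 2, 3, 8, 17, 6].
For each element, count later entries that are smaller:
5: 2
30: 6
10: 4
2: 0
3: 0
8: 1
17: 1
6: 0
Sum: 2 + 6 + 4 + 0 + 0 + 1 + 1 + 0 = 14

There are 14 inversions.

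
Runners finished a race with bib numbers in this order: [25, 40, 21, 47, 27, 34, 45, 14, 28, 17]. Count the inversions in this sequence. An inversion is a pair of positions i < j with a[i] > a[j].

26

Count, for each position, how many later elements it exceeds:
25 → 21, 14, 17 → 3
40 → 21, 27, 34, 14, 28, 17 → 6
21 → 14, 17 → 2
47 → 27, 34, 45, 14, 28, 17 → 6
27 → 14, 17 → 2
34 → 14, 28, 17 → 3
45 → 14, 28, 17 → 3
14 → none → 0
28 → 17 → 1
17 → none → 0
Sum: 3 + 6 + 2 + 6 + 2 + 3 + 3 + 0 + 1 + 0 = 26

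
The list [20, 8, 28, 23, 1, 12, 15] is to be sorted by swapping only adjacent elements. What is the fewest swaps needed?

12 adjacent swaps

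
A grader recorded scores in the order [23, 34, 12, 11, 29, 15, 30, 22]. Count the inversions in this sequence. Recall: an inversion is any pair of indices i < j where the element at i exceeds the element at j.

14

For each element, count later entries that are smaller:
23 → 12, 11, 15, 22 → 4
34 → 12, 11, 29, 15, 30, 22 → 6
12 → 11 → 1
11 → none → 0
29 → 15, 22 → 2
15 → none → 0
30 → 22 → 1
22 → none → 0
Sum: 4 + 6 + 1 + 0 + 2 + 0 + 1 + 0 = 14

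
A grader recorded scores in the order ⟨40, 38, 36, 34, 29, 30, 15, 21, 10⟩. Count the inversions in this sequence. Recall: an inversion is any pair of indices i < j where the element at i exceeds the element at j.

Count, for each position, how many later elements it exceeds:
40 → 38, 36, 34, 29, 30, 15, 21, 10 → 8
38 → 36, 34, 29, 30, 15, 21, 10 → 7
36 → 34, 29, 30, 15, 21, 10 → 6
34 → 29, 30, 15, 21, 10 → 5
29 → 15, 21, 10 → 3
30 → 15, 21, 10 → 3
15 → 10 → 1
21 → 10 → 1
10 → none → 0
Sum: 8 + 7 + 6 + 5 + 3 + 3 + 1 + 1 + 0 = 34

Out-of-order pairs: 34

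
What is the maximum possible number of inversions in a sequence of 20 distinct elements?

190

A reversed (strictly descending) arrangement makes every pair an inversion, giving C(20, 2) inversions.
C(20, 2) = 20·19/2 = 190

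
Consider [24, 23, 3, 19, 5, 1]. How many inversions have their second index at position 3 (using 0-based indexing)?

The element at index 3 is 19.
Elements before it: 24, 23, 3
Those larger than 19: 24, 23

2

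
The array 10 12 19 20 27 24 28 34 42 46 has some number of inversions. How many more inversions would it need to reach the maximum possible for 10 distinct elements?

44 inversions short

Maximum inversions for 10 distinct elements is C(10, 2) = 10·9/2 = 45.
Current inversions — for each element, count later smaller elements:
10: 0
12: 0
19: 0
20: 0
27: 1
24: 0
28: 0
34: 0
42: 0
46: 0
Current total: 0 + 0 + 0 + 0 + 1 + 0 + 0 + 0 + 0 + 0 = 1
Shortfall: 45 − 1 = 44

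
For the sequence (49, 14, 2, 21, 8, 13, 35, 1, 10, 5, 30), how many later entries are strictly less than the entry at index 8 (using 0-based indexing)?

1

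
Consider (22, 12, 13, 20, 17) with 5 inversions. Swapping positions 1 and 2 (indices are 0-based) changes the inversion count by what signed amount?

Positions 1 and 2 hold 12 and 13; after swapping, the array is [22, 13, 12, 20, 17].
For each element, count later entries that are smaller:
22: 4
13: 1
12: 0
20: 1
17: 0
Sum: 4 + 1 + 0 + 1 + 0 = 6
Change: 6 − 5 = +1

+1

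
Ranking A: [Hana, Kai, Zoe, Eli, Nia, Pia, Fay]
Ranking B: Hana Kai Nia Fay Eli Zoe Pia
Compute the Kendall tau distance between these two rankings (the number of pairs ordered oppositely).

Assign each item its position (1..7) in the first ordering, then rewrite the second ordering as that position sequence:
positions: Hana→1, Kai→2, Zoe→3, Eli→4, Nia→5, Pia→6, Fay→7
second ordering as positions: [1, 2, 5, 7, 4, 3, 6]
Discordant pairs = inversions in this position sequence.
1: 0
2: 0
5: 4, 3 → 2
7: 4, 3, 6 → 3
4: 3 → 1
3: 0
6: 0
Total: 0 + 0 + 2 + 3 + 1 + 0 + 0 = 6

6 discordant pairs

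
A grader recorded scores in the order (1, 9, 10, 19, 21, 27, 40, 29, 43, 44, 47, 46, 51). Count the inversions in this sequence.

2

Count, for each position, how many later elements it exceeds:
1 → none → 0
9 → none → 0
10 → none → 0
19 → none → 0
21 → none → 0
27 → none → 0
40 → 29 → 1
29 → none → 0
43 → none → 0
44 → none → 0
47 → 46 → 1
46 → none → 0
51 → none → 0
Sum: 0 + 0 + 0 + 0 + 0 + 0 + 1 + 0 + 0 + 0 + 1 + 0 + 0 = 2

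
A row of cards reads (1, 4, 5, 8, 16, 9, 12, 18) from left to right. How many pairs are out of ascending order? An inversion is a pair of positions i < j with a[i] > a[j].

2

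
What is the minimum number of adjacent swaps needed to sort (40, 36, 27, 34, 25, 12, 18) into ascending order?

Adjacent swaps: 19

Minimum adjacent swaps = number of inversions (each swap of adjacent out-of-order elements removes one inversion and no swap can remove more).
Count inversions — for each element, later elements that are smaller:
40: 36, 27, 34, 25, 12, 18 → 6
36: 27, 34, 25, 12, 18 → 5
27: 25, 12, 18 → 3
34: 25, 12, 18 → 3
25: 12, 18 → 2
12: none → 0
18: none → 0
Total inversions: 6 + 5 + 3 + 3 + 2 + 0 + 0 = 19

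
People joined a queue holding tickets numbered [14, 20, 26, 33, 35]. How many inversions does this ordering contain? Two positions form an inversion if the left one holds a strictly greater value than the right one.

For each element, count later entries that are smaller:
14 → none → 0
20 → none → 0
26 → none → 0
33 → none → 0
35 → none → 0
Sum: 0 + 0 + 0 + 0 + 0 = 0

0 inversions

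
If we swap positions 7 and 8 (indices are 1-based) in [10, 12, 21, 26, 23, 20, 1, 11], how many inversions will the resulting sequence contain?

Positions 7 and 8 hold 1 and 11; after swapping, the array is [10, 12, 21, 26, 23, 20, 11, 1].
Sweep left to right; for each value list the smaller values that follow it:
10 → 1 → 1
12 → 11, 1 → 2
21 → 20, 11, 1 → 3
26 → 23, 20, 11, 1 → 4
23 → 20, 11, 1 → 3
20 → 11, 1 → 2
11 → 1 → 1
1 → none → 0
Sum: 1 + 2 + 3 + 4 + 3 + 2 + 1 + 0 = 16

16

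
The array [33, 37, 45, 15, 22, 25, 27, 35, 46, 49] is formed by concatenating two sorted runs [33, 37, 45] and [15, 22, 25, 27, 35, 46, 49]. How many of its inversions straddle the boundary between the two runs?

For each element r of the right run, count left-run elements greater than r:
r = 15: 33, 37, 45 → 3
r = 22: 33, 37, 45 → 3
r = 25: 33, 37, 45 → 3
r = 27: 33, 37, 45 → 3
r = 35: 37, 45 → 2
r = 46: none → 0
r = 49: none → 0
Cross-inversions: 3 + 3 + 3 + 3 + 2 + 0 + 0 = 14

14 split inversions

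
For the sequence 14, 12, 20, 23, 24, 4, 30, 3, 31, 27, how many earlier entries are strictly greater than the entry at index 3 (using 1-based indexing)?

The element at index 3 is 20.
Elements before it: 14, 12
None of them are larger than 20.

0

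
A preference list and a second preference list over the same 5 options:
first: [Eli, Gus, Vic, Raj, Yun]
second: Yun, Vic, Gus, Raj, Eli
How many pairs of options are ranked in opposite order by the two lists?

Assign each item its position (1..5) in the first ordering, then rewrite the second ordering as that position sequence:
positions: Eli→1, Gus→2, Vic→3, Raj→4, Yun→5
second ordering as positions: [5, 3, 2, 4, 1]
Discordant pairs = inversions in this position sequence.
5: 3, 2, 4, 1 → 4
3: 2, 1 → 2
2: 1 → 1
4: 1 → 1
1: 0
Total: 4 + 2 + 1 + 1 + 0 = 8

8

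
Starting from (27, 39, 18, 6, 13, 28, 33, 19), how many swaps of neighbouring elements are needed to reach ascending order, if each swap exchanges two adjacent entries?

Minimum adjacent swaps = number of inversions (each swap of adjacent out-of-order elements removes one inversion and no swap can remove more).
Count inversions — for each element, later elements that are smaller:
27: 18, 6, 13, 19 → 4
39: 18, 6, 13, 28, 33, 19 → 6
18: 6, 13 → 2
6: none → 0
13: none → 0
28: 19 → 1
33: 19 → 1
19: none → 0
Total inversions: 4 + 6 + 2 + 0 + 0 + 1 + 1 + 0 = 14

14 swaps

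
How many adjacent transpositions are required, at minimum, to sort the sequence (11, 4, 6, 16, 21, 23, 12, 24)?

5 adjacent swaps

The minimum number of adjacent swaps to sort an array equals its inversion count, since every such swap removes exactly one inversion.
Count inversions — for each element, later elements that are smaller:
11: 4, 6 → 2
4: none → 0
6: none → 0
16: 12 → 1
21: 12 → 1
23: 12 → 1
12: none → 0
24: none → 0
Total inversions: 2 + 0 + 0 + 1 + 1 + 1 + 0 + 0 = 5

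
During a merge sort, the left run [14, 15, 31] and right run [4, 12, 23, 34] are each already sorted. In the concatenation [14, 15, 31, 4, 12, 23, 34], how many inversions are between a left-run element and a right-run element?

Count, for every r in R, how many entries of L exceed r:
r = 4: 14, 15, 31 → 3
r = 12: 14, 15, 31 → 3
r = 23: 31 → 1
r = 34: none → 0
Cross-inversions: 3 + 3 + 1 + 0 = 7

7 cross-inversions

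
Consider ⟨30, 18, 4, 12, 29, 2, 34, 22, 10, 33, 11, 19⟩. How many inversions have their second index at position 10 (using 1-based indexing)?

The element at index 10 is 33.
Elements before it: 30, 18, 4, 12, 29, 2, 34, 22, 10
Those larger than 33: 34

1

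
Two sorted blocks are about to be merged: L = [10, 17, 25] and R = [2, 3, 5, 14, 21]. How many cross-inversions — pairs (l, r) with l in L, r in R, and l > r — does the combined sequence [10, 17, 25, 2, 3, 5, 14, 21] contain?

Count, for every r in R, how many entries of L exceed r:
r = 2: 10, 17, 25 → 3
r = 3: 10, 17, 25 → 3
r = 5: 10, 17, 25 → 3
r = 14: 17, 25 → 2
r = 21: 25 → 1
Cross-inversions: 3 + 3 + 3 + 2 + 1 = 12

12 cross-inversions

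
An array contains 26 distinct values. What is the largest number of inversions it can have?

The maximum occurs when the array is in strictly decreasing order: every one of the C(26, 2) pairs is inverted.
C(26, 2) = 26·25/2 = 325

325 inversions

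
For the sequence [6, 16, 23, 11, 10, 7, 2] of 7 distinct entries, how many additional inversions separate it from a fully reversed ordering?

6

Maximum inversions for 7 distinct elements is C(7, 2) = 7·6/2 = 21.
Current inversions — for each element, count later smaller elements:
6: 1
16: 4
23: 4
11: 3
10: 2
7: 1
2: 0
Current total: 1 + 4 + 4 + 3 + 2 + 1 + 0 = 15
Shortfall: 21 − 15 = 6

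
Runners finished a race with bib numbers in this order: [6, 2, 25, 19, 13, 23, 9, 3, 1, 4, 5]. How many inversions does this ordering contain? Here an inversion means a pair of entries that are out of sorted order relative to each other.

Element-by-element contributions:
6: 5
2: 1
25: 8
19: 6
13: 5
23: 5
9: 4
3: 1
1: 0
4: 0
5: 0
Sum: 5 + 1 + 8 + 6 + 5 + 5 + 4 + 1 + 0 + 0 + 0 = 35

35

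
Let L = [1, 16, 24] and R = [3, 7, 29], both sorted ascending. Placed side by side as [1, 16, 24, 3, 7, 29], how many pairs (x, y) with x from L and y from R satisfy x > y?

Take each right-half value and tally the left-half values above it:
r = 3: 16, 24 → 2
r = 7: 16, 24 → 2
r = 29: none → 0
Cross-inversions: 2 + 2 + 0 = 4

4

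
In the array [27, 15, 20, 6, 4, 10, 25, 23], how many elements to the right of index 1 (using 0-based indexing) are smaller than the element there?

The element at index 1 is 15.
Elements after it: 20, 6, 4, 10, 25, 23
Those smaller than 15: 6, 4, 10

3 such elements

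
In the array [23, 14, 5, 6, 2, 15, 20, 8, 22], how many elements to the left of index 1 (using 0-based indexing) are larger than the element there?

The element at index 1 is 14.
Elements before it: 23
Those larger than 14: 23

1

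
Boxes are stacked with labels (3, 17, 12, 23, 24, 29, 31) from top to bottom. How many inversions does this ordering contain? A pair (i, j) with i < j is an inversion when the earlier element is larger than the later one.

Sweep left to right; for each value list the smaller values that follow it:
3: 0
17: 1
12: 0
23: 0
24: 0
29: 0
31: 0
Sum: 0 + 1 + 0 + 0 + 0 + 0 + 0 = 1

There is 1 inversion.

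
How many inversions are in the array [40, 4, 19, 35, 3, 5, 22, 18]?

Element-by-element contributions:
40: 7
4: 1
19: 3
35: 4
3: 0
5: 0
22: 1
18: 0
Sum: 7 + 1 + 3 + 4 + 0 + 0 + 1 + 0 = 16

16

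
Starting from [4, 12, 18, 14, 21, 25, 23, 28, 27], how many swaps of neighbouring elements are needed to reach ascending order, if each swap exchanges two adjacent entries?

Minimum adjacent swaps = number of inversions (each swap of adjacent out-of-order elements removes one inversion and no swap can remove more).
Count inversions — for each element, later elements that are smaller:
4: none → 0
12: none → 0
18: 14 → 1
14: none → 0
21: none → 0
25: 23 → 1
23: none → 0
28: 27 → 1
27: none → 0
Total inversions: 0 + 0 + 1 + 0 + 0 + 1 + 0 + 1 + 0 = 3

3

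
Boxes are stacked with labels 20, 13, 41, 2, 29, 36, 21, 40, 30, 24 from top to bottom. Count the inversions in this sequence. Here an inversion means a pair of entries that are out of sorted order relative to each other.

18

Sweep left to right; for each value list the smaller values that follow it:
20 → 13, 2 → 2
13 → 2 → 1
41 → 2, 29, 36, 21, 40, 30, 24 → 7
2 → none → 0
29 → 21, 24 → 2
36 → 21, 30, 24 → 3
21 → none → 0
40 → 30, 24 → 2
30 → 24 → 1
24 → none → 0
Sum: 2 + 1 + 7 + 0 + 2 + 3 + 0 + 2 + 1 + 0 = 18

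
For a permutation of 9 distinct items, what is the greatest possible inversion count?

36

The maximum occurs when the array is in strictly decreasing order: every one of the C(9, 2) pairs is inverted.
C(9, 2) = 9·8/2 = 36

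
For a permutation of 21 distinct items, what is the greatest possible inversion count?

The maximum occurs when the array is in strictly decreasing order: every one of the C(21, 2) pairs is inverted.
C(21, 2) = 21·20/2 = 210

210 inversions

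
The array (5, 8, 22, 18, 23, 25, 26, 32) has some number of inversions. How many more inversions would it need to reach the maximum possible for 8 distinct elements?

Maximum inversions for 8 distinct elements is C(8, 2) = 8·7/2 = 28.
Current inversions — for each element, count later smaller elements:
5: 0
8: 0
22: 1
18: 0
23: 0
25: 0
26: 0
32: 0
Current total: 0 + 0 + 1 + 0 + 0 + 0 + 0 + 0 = 1
Shortfall: 28 − 1 = 27

27 inversions short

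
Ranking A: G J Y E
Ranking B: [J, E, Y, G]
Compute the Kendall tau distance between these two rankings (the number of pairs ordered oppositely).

4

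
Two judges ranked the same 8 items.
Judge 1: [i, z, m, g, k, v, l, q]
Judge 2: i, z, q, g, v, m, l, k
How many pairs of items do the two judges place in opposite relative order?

Assign each item its position (1..8) in the first ordering, then rewrite the second ordering as that position sequence:
positions: i→1, z→2, m→3, g→4, k→5, v→6, l→7, q→8
second ordering as positions: [1, 2, 8, 4, 6, 3, 7, 5]
Discordant pairs = inversions in this position sequence.
1: 0
2: 0
8: 4, 6, 3, 7, 5 → 5
4: 3 → 1
6: 3, 5 → 2
3: 0
7: 5 → 1
5: 0
Total: 0 + 0 + 5 + 1 + 2 + 0 + 1 + 0 = 9

9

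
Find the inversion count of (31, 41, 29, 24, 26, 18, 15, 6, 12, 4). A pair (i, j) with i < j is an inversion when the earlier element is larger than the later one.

42

Sweep left to right; for each value list the smaller values that follow it:
31: 8
41: 8
29: 7
24: 5
26: 5
18: 4
15: 3
6: 1
12: 1
4: 0
Sum: 8 + 8 + 7 + 5 + 5 + 4 + 3 + 1 + 1 + 0 = 42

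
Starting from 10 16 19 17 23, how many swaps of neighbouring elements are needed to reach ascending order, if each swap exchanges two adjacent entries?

There is 1 adjacent swap.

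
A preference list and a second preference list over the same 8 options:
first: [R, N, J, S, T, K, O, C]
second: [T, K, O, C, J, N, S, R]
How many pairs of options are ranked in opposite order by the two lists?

20 pairs

Assign each item its position (1..8) in the first ordering, then rewrite the second ordering as that position sequence:
positions: R→1, N→2, J→3, S→4, T→5, K→6, O→7, C→8
second ordering as positions: [5, 6, 7, 8, 3, 2, 4, 1]
Discordant pairs = inversions in this position sequence.
5: 3, 2, 4, 1 → 4
6: 3, 2, 4, 1 → 4
7: 3, 2, 4, 1 → 4
8: 3, 2, 4, 1 → 4
3: 2, 1 → 2
2: 1 → 1
4: 1 → 1
1: 0
Total: 4 + 4 + 4 + 4 + 2 + 1 + 1 + 0 = 20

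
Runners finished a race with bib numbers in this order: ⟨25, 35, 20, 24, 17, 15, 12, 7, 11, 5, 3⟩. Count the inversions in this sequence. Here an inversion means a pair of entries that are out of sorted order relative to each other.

Element-by-element contributions:
25: 9
35: 9
20: 7
24: 7
17: 6
15: 5
12: 4
7: 2
11: 2
5: 1
3: 0
Sum: 9 + 9 + 7 + 7 + 6 + 5 + 4 + 2 + 2 + 1 + 0 = 52

52 inversions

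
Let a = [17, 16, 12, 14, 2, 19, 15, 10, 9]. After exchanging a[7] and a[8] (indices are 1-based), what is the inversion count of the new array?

Positions 7 and 8 hold 15 and 10; after swapping, the array is [17, 16, 12, 14, 2, 19, 10, 15, 9].
Count, for each position, how many later elements it exceeds:
17 → 16, 12, 14, 2, 10, 15, 9 → 7
16 → 12, 14, 2, 10, 15, 9 → 6
12 → 2, 10, 9 → 3
14 → 2, 10, 9 → 3
2 → none → 0
19 → 10, 15, 9 → 3
10 → 9 → 1
15 → 9 → 1
9 → none → 0
Sum: 7 + 6 + 3 + 3 + 0 + 3 + 1 + 1 + 0 = 24

24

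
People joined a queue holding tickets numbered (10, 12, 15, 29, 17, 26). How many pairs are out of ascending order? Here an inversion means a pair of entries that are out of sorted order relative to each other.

Count, for each position, how many later elements it exceeds:
10: 0
12: 0
15: 0
29: 2
17: 0
26: 0
Sum: 0 + 0 + 0 + 2 + 0 + 0 = 2

2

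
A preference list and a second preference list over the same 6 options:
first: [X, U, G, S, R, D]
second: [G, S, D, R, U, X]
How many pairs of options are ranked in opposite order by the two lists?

10 pairs

Assign each item its position (1..6) in the first ordering, then rewrite the second ordering as that position sequence:
positions: X→1, U→2, G→3, S→4, R→5, D→6
second ordering as positions: [3, 4, 6, 5, 2, 1]
Discordant pairs = inversions in this position sequence.
3: 2, 1 → 2
4: 2, 1 → 2
6: 5, 2, 1 → 3
5: 2, 1 → 2
2: 1 → 1
1: 0
Total: 2 + 2 + 3 + 2 + 1 + 0 = 10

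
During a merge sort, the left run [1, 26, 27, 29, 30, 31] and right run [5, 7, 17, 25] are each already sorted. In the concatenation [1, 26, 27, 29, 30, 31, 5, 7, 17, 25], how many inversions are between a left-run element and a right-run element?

20 cross-inversions

For each element r of the right run, count left-run elements greater than r:
r = 5: 26, 27, 29, 30, 31 → 5
r = 7: 26, 27, 29, 30, 31 → 5
r = 17: 26, 27, 29, 30, 31 → 5
r = 25: 26, 27, 29, 30, 31 → 5
Cross-inversions: 5 + 5 + 5 + 5 = 20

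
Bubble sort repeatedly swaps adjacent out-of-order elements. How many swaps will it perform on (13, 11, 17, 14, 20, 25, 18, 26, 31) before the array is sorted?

Adjacent swaps: 4

The minimum number of adjacent swaps to sort an array equals its inversion count, since every such swap removes exactly one inversion.
Count inversions — for each element, later elements that are smaller:
13: 11 → 1
11: none → 0
17: 14 → 1
14: none → 0
20: 18 → 1
25: 18 → 1
18: none → 0
26: none → 0
31: none → 0
Total inversions: 1 + 0 + 1 + 0 + 1 + 1 + 0 + 0 + 0 = 4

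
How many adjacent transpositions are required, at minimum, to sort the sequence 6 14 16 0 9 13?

The minimum number of adjacent swaps to sort an array equals its inversion count, since every such swap removes exactly one inversion.
Count inversions — for each element, later elements that are smaller:
6: 0 → 1
14: 0, 9, 13 → 3
16: 0, 9, 13 → 3
0: none → 0
9: none → 0
13: none → 0
Total inversions: 1 + 3 + 3 + 0 + 0 + 0 = 7

There are 7 adjacent swaps.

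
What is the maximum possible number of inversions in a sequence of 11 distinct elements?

A reversed (strictly descending) arrangement makes every pair an inversion, giving C(11, 2) inversions.
C(11, 2) = 11·10/2 = 55

55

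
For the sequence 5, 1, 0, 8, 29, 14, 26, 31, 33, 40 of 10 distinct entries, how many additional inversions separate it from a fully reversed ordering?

40 inversions short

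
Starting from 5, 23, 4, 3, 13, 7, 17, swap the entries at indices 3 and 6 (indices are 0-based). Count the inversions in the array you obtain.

Positions 3 and 6 hold 3 and 17; after swapping, the array is [5, 23, 4, 17, 13, 7, 3].
For each element, count later entries that are smaller:
5 → 4, 3 → 2
23 → 4, 17, 13, 7, 3 → 5
4 → 3 → 1
17 → 13, 7, 3 → 3
13 → 7, 3 → 2
7 → 3 → 1
3 → none → 0
Sum: 2 + 5 + 1 + 3 + 2 + 1 + 0 = 14

Inversions: 14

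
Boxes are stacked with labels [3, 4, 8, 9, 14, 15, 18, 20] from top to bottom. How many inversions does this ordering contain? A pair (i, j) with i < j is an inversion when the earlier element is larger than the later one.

0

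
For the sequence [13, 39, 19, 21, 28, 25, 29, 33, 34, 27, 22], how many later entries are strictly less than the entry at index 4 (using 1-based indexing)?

0 such elements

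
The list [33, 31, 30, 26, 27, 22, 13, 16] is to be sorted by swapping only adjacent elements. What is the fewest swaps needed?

26

The minimum number of adjacent swaps to sort an array equals its inversion count, since every such swap removes exactly one inversion.
Count inversions — for each element, later elements that are smaller:
33: 31, 30, 26, 27, 22, 13, 16 → 7
31: 30, 26, 27, 22, 13, 16 → 6
30: 26, 27, 22, 13, 16 → 5
26: 22, 13, 16 → 3
27: 22, 13, 16 → 3
22: 13, 16 → 2
13: none → 0
16: none → 0
Total inversions: 7 + 6 + 5 + 3 + 3 + 2 + 0 + 0 = 26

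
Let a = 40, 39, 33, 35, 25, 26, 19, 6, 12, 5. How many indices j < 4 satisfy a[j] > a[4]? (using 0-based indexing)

4 such elements

The element at index 4 is 25.
Elements before it: 40, 39, 33, 35
Those larger than 25: 40, 39, 33, 35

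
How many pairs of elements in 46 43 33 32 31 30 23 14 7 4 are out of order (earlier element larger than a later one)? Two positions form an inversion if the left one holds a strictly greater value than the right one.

45

For each element, count later entries that are smaller:
46 → 43, 33, 32, 31, 30, 23, 14, 7, 4 → 9
43 → 33, 32, 31, 30, 23, 14, 7, 4 → 8
33 → 32, 31, 30, 23, 14, 7, 4 → 7
32 → 31, 30, 23, 14, 7, 4 → 6
31 → 30, 23, 14, 7, 4 → 5
30 → 23, 14, 7, 4 → 4
23 → 14, 7, 4 → 3
14 → 7, 4 → 2
7 → 4 → 1
4 → none → 0
Sum: 9 + 8 + 7 + 6 + 5 + 4 + 3 + 2 + 1 + 0 = 45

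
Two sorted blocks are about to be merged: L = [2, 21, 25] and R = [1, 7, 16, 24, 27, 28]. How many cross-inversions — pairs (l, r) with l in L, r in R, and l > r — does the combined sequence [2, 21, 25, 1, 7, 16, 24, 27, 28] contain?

8

Take each right-half value and tally the left-half values above it:
r = 1: 2, 21, 25 → 3
r = 7: 21, 25 → 2
r = 16: 21, 25 → 2
r = 24: 25 → 1
r = 27: none → 0
r = 28: none → 0
Cross-inversions: 3 + 2 + 2 + 1 + 0 + 0 = 8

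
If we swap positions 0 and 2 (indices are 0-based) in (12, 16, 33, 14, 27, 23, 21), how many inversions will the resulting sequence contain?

11 inversions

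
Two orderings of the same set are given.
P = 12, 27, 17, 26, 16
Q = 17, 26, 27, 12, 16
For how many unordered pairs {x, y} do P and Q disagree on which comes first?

Assign each item its position (1..5) in the first ordering, then rewrite the second ordering as that position sequence:
positions: 12→1, 27→2, 17→3, 26→4, 16→5
second ordering as positions: [3, 4, 2, 1, 5]
Discordant pairs = inversions in this position sequence.
3: 2, 1 → 2
4: 2, 1 → 2
2: 1 → 1
1: 0
5: 0
Total: 2 + 2 + 1 + 0 + 0 = 5

5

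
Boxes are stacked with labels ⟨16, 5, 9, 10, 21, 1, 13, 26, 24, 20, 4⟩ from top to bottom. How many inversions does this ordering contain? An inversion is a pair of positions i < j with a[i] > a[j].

For each element, count later entries that are smaller:
16: 6
5: 2
9: 2
10: 2
21: 4
1: 0
13: 1
26: 3
24: 2
20: 1
4: 0
Sum: 6 + 2 + 2 + 2 + 4 + 0 + 1 + 3 + 2 + 1 + 0 = 23

23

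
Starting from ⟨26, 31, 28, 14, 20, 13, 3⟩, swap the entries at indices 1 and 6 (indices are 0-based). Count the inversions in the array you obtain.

Positions 1 and 6 hold 31 and 3; after swapping, the array is [26, 3, 28, 14, 20, 13, 31].
Count, for each position, how many later elements it exceeds:
26 → 3, 14, 20, 13 → 4
3 → none → 0
28 → 14, 20, 13 → 3
14 → 13 → 1
20 → 13 → 1
13 → none → 0
31 → none → 0
Sum: 4 + 0 + 3 + 1 + 1 + 0 + 0 = 9

9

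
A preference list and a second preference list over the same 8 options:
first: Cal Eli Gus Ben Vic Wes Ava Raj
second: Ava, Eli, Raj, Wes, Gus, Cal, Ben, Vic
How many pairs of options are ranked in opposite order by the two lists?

17

Assign each item its position (1..8) in the first ordering, then rewrite the second ordering as that position sequence:
positions: Cal→1, Eli→2, Gus→3, Ben→4, Vic→5, Wes→6, Ava→7, Raj→8
second ordering as positions: [7, 2, 8, 6, 3, 1, 4, 5]
Discordant pairs = inversions in this position sequence.
7: 2, 6, 3, 1, 4, 5 → 6
2: 1 → 1
8: 6, 3, 1, 4, 5 → 5
6: 3, 1, 4, 5 → 4
3: 1 → 1
1: 0
4: 0
5: 0
Total: 6 + 1 + 5 + 4 + 1 + 0 + 0 + 0 = 17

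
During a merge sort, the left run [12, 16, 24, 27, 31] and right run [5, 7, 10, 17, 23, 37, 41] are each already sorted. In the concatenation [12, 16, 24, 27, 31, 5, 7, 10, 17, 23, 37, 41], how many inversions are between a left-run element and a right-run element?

21

For each element r of the right run, count left-run elements greater than r:
r = 5: 12, 16, 24, 27, 31 → 5
r = 7: 12, 16, 24, 27, 31 → 5
r = 10: 12, 16, 24, 27, 31 → 5
r = 17: 24, 27, 31 → 3
r = 23: 24, 27, 31 → 3
r = 37: none → 0
r = 41: none → 0
Cross-inversions: 5 + 5 + 5 + 3 + 3 + 0 + 0 = 21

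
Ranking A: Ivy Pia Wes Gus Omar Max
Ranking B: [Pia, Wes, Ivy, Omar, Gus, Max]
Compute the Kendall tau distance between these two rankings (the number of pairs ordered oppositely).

3 discordant pairs

Assign each item its position (1..6) in the first ordering, then rewrite the second ordering as that position sequence:
positions: Ivy→1, Pia→2, Wes→3, Gus→4, Omar→5, Max→6
second ordering as positions: [2, 3, 1, 5, 4, 6]
Discordant pairs = inversions in this position sequence.
2: 1 → 1
3: 1 → 1
1: 0
5: 4 → 1
4: 0
6: 0
Total: 1 + 1 + 0 + 1 + 0 + 0 = 3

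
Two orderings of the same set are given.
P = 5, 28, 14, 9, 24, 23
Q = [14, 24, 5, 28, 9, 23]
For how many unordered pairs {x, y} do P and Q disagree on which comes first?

Disagreeing pairs: 5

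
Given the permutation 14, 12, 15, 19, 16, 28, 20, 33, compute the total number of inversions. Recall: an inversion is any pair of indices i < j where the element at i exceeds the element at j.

For each element, count later entries that are smaller:
14: 1
12: 0
15: 0
19: 1
16: 0
28: 1
20: 0
33: 0
Sum: 1 + 0 + 0 + 1 + 0 + 1 + 0 + 0 = 3

There are 3 inversions.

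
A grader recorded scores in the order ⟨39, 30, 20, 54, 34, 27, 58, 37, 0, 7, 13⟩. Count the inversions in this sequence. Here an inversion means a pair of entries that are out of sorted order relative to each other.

Count, for each position, how many later elements it exceeds:
39: 8
30: 5
20: 3
54: 6
34: 4
27: 3
58: 4
37: 3
0: 0
7: 0
13: 0
Sum: 8 + 5 + 3 + 6 + 4 + 3 + 4 + 3 + 0 + 0 + 0 = 36

Out-of-order pairs: 36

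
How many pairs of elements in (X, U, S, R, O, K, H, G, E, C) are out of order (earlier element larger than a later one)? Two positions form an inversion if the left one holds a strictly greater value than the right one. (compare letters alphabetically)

Element-by-element contributions:
X: 9
U: 8
S: 7
R: 6
O: 5
K: 4
H: 3
G: 2
E: 1
C: 0
Sum: 9 + 8 + 7 + 6 + 5 + 4 + 3 + 2 + 1 + 0 = 45

Inversions: 45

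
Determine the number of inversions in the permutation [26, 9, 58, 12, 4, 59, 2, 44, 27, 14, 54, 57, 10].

36

Count, for each position, how many later elements it exceeds:
26 → 9, 12, 4, 2, 14, 10 → 6
9 → 4, 2 → 2
58 → 12, 4, 2, 44, 27, 14, 54, 57, 10 → 9
12 → 4, 2, 10 → 3
4 → 2 → 1
59 → 2, 44, 27, 14, 54, 57, 10 → 7
2 → none → 0
44 → 27, 14, 10 → 3
27 → 14, 10 → 2
14 → 10 → 1
54 → 10 → 1
57 → 10 → 1
10 → none → 0
Sum: 6 + 2 + 9 + 3 + 1 + 7 + 0 + 3 + 2 + 1 + 1 + 1 + 0 = 36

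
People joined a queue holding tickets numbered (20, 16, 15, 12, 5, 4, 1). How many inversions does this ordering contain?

21 inversions

Count, for each position, how many later elements it exceeds:
20 → 16, 15, 12, 5, 4, 1 → 6
16 → 15, 12, 5, 4, 1 → 5
15 → 12, 5, 4, 1 → 4
12 → 5, 4, 1 → 3
5 → 4, 1 → 2
4 → 1 → 1
1 → none → 0
Sum: 6 + 5 + 4 + 3 + 2 + 1 + 0 = 21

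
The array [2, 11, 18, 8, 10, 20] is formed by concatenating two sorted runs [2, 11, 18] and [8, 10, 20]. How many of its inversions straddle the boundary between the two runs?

4 split inversions

Count, for every r in R, how many entries of L exceed r:
r = 8: 11, 18 → 2
r = 10: 11, 18 → 2
r = 20: none → 0
Cross-inversions: 2 + 2 + 0 = 4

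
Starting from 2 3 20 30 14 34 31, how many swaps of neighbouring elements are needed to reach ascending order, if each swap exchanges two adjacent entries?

The minimum number of adjacent swaps to sort an array equals its inversion count, since every such swap removes exactly one inversion.
Count inversions — for each element, later elements that are smaller:
2: none → 0
3: none → 0
20: 14 → 1
30: 14 → 1
14: none → 0
34: 31 → 1
31: none → 0
Total inversions: 0 + 0 + 1 + 1 + 0 + 1 + 0 = 3

There are 3 adjacent swaps.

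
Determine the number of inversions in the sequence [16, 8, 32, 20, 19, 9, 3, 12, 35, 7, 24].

Count, for each position, how many later elements it exceeds:
16 → 8, 9, 3, 12, 7 → 5
8 → 3, 7 → 2
32 → 20, 19, 9, 3, 12, 7, 24 → 7
20 → 19, 9, 3, 12, 7 → 5
19 → 9, 3, 12, 7 → 4
9 → 3, 7 → 2
3 → none → 0
12 → 7 → 1
35 → 7, 24 → 2
7 → none → 0
24 → none → 0
Sum: 5 + 2 + 7 + 5 + 4 + 2 + 0 + 1 + 2 + 0 + 0 = 28

Inversions: 28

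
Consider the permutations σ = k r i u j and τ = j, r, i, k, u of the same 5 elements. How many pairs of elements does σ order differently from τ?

6 discordant pairs

Assign each item its position (1..5) in the first ordering, then rewrite the second ordering as that position sequence:
positions: k→1, r→2, i→3, u→4, j→5
second ordering as positions: [5, 2, 3, 1, 4]
Discordant pairs = inversions in this position sequence.
5: 2, 3, 1, 4 → 4
2: 1 → 1
3: 1 → 1
1: 0
4: 0
Total: 4 + 1 + 1 + 0 + 0 = 6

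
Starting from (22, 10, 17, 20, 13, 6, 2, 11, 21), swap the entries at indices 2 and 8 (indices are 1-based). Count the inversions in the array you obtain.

Inversions: 23

Positions 2 and 8 hold 10 and 11; after swapping, the array is [22, 11, 17, 20, 13, 6, 2, 10, 21].
Count, for each position, how many later elements it exceeds:
22: 8
11: 3
17: 4
20: 4
13: 3
6: 1
2: 0
10: 0
21: 0
Sum: 8 + 3 + 4 + 4 + 3 + 1 + 0 + 0 + 0 = 23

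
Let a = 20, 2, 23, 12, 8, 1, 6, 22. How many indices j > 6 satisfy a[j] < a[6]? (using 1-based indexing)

0

The element at index 6 is 1.
Elements after it: 6, 22
None of them are smaller than 1.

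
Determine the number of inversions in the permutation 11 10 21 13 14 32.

Sweep left to right; for each value list the smaller values that follow it:
11 → 10 → 1
10 → none → 0
21 → 13, 14 → 2
13 → none → 0
14 → none → 0
32 → none → 0
Sum: 1 + 0 + 2 + 0 + 0 + 0 = 3

3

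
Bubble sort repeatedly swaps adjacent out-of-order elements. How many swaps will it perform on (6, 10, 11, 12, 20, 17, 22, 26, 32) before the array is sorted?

Each adjacent swap fixes exactly one inversion, so the minimum swap count equals the number of inversions.
Count inversions — for each element, later elements that are smaller:
6: none → 0
10: none → 0
11: none → 0
12: none → 0
20: 17 → 1
17: none → 0
22: none → 0
26: none → 0
32: none → 0
Total inversions: 0 + 0 + 0 + 0 + 1 + 0 + 0 + 0 + 0 = 1

1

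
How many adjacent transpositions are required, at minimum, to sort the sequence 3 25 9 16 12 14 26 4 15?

Swaps: 15

Minimum adjacent swaps = number of inversions (each swap of adjacent out-of-order elements removes one inversion and no swap can remove more).
Count inversions — for each element, later elements that are smaller:
3: none → 0
25: 9, 16, 12, 14, 4, 15 → 6
9: 4 → 1
16: 12, 14, 4, 15 → 4
12: 4 → 1
14: 4 → 1
26: 4, 15 → 2
4: none → 0
15: none → 0
Total inversions: 0 + 6 + 1 + 4 + 1 + 1 + 2 + 0 + 0 = 15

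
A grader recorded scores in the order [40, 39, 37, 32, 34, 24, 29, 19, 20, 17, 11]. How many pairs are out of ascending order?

52 out-of-order pairs

Count, for each position, how many later elements it exceeds:
40 → 39, 37, 32, 34, 24, 29, 19, 20, 17, 11 → 10
39 → 37, 32, 34, 24, 29, 19, 20, 17, 11 → 9
37 → 32, 34, 24, 29, 19, 20, 17, 11 → 8
32 → 24, 29, 19, 20, 17, 11 → 6
34 → 24, 29, 19, 20, 17, 11 → 6
24 → 19, 20, 17, 11 → 4
29 → 19, 20, 17, 11 → 4
19 → 17, 11 → 2
20 → 17, 11 → 2
17 → 11 → 1
11 → none → 0
Sum: 10 + 9 + 8 + 6 + 6 + 4 + 4 + 2 + 2 + 1 + 0 = 52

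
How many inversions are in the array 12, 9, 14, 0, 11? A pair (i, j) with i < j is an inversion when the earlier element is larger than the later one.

Sweep left to right; for each value list the smaller values that follow it:
12 → 9, 0, 11 → 3
9 → 0 → 1
14 → 0, 11 → 2
0 → none → 0
11 → none → 0
Sum: 3 + 1 + 2 + 0 + 0 = 6

6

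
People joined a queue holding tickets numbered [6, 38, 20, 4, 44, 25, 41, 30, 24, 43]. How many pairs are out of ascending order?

Inversions: 16

Element-by-element contributions:
6 → 4 → 1
38 → 20, 4, 25, 30, 24 → 5
20 → 4 → 1
4 → none → 0
44 → 25, 41, 30, 24, 43 → 5
25 → 24 → 1
41 → 30, 24 → 2
30 → 24 → 1
24 → none → 0
43 → none → 0
Sum: 1 + 5 + 1 + 0 + 5 + 1 + 2 + 1 + 0 + 0 = 16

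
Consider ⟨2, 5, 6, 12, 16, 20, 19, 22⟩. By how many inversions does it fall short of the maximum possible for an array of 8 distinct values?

27 inversions short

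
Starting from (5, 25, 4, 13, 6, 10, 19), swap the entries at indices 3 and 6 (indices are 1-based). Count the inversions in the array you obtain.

Positions 3 and 6 hold 4 and 10; after swapping, the array is [5, 25, 10, 13, 6, 4, 19].
Element-by-element contributions:
5: 1
25: 5
10: 2
13: 2
6: 1
4: 0
19: 0
Sum: 1 + 5 + 2 + 2 + 1 + 0 + 0 = 11

There are 11 inversions.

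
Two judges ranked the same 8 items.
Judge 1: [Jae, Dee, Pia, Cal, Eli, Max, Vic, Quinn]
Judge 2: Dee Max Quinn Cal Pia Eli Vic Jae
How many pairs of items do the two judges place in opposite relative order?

Assign each item its position (1..8) in the first ordering, then rewrite the second ordering as that position sequence:
positions: Jae→1, Dee→2, Pia→3, Cal→4, Eli→5, Max→6, Vic→7, Quinn→8
second ordering as positions: [2, 6, 8, 4, 3, 5, 7, 1]
Discordant pairs = inversions in this position sequence.
2: 1 → 1
6: 4, 3, 5, 1 → 4
8: 4, 3, 5, 7, 1 → 5
4: 3, 1 → 2
3: 1 → 1
5: 1 → 1
7: 1 → 1
1: 0
Total: 1 + 4 + 5 + 2 + 1 + 1 + 1 + 0 = 15

15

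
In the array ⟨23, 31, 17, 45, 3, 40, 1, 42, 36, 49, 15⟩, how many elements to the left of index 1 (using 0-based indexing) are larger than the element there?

0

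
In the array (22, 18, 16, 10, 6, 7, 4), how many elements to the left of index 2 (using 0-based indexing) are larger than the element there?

2

The element at index 2 is 16.
Elements before it: 22, 18
Those larger than 16: 22, 18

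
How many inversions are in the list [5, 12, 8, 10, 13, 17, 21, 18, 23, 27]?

3

For each element, count later entries that are smaller:
5: 0
12: 2
8: 0
10: 0
13: 0
17: 0
21: 1
18: 0
23: 0
27: 0
Sum: 0 + 2 + 0 + 0 + 0 + 0 + 1 + 0 + 0 + 0 = 3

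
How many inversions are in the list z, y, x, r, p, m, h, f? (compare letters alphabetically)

There are 28 inversions.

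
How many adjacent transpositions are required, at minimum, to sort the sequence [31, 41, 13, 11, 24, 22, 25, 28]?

14

Minimum adjacent swaps = number of inversions (each swap of adjacent out-of-order elements removes one inversion and no swap can remove more).
Count inversions — for each element, later elements that are smaller:
31: 13, 11, 24, 22, 25, 28 → 6
41: 13, 11, 24, 22, 25, 28 → 6
13: 11 → 1
11: none → 0
24: 22 → 1
22: none → 0
25: none → 0
28: none → 0
Total inversions: 6 + 6 + 1 + 0 + 1 + 0 + 0 + 0 = 14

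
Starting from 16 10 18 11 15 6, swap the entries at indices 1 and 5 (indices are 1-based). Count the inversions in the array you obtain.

Positions 1 and 5 hold 16 and 15; after swapping, the array is [15, 10, 18, 11, 16, 6].
Element-by-element contributions:
15: 3
10: 1
18: 3
11: 1
16: 1
6: 0
Sum: 3 + 1 + 3 + 1 + 1 + 0 = 9

9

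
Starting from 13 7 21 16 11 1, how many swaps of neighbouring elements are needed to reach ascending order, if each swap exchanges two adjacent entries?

10

Minimum adjacent swaps = number of inversions (each swap of adjacent out-of-order elements removes one inversion and no swap can remove more).
Count inversions — for each element, later elements that are smaller:
13: 7, 11, 1 → 3
7: 1 → 1
21: 16, 11, 1 → 3
16: 11, 1 → 2
11: 1 → 1
1: none → 0
Total inversions: 3 + 1 + 3 + 2 + 1 + 0 = 10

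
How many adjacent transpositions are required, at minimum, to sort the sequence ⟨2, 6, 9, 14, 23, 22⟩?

1 adjacent swap

Minimum adjacent swaps = number of inversions (each swap of adjacent out-of-order elements removes one inversion and no swap can remove more).
Count inversions — for each element, later elements that are smaller:
2: none → 0
6: none → 0
9: none → 0
14: none → 0
23: 22 → 1
22: none → 0
Total inversions: 0 + 0 + 0 + 0 + 1 + 0 = 1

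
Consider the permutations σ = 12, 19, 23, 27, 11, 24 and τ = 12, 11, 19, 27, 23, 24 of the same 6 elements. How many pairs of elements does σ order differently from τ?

Discordant pairs: 4

Assign each item its position (1..6) in the first ordering, then rewrite the second ordering as that position sequence:
positions: 12→1, 19→2, 23→3, 27→4, 11→5, 24→6
second ordering as positions: [1, 5, 2, 4, 3, 6]
Discordant pairs = inversions in this position sequence.
1: 0
5: 2, 4, 3 → 3
2: 0
4: 3 → 1
3: 0
6: 0
Total: 0 + 3 + 0 + 1 + 0 + 0 = 4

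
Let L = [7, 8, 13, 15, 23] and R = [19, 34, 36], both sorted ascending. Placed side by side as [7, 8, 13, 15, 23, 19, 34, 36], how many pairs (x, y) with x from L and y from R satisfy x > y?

1

Take each right-half value and tally the left-half values above it:
r = 19: 23 → 1
r = 34: none → 0
r = 36: none → 0
Cross-inversions: 1 + 0 + 0 = 1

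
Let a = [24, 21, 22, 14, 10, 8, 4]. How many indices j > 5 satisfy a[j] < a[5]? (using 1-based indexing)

The element at index 5 is 10.
Elements after it: 8, 4
Those smaller than 10: 8, 4

2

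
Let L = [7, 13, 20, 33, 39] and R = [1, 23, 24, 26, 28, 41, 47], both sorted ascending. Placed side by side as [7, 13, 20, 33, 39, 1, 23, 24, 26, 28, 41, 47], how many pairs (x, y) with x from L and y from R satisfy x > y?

There are 13 cross-inversions.

For each element r of the right run, count left-run elements greater than r:
r = 1: 7, 13, 20, 33, 39 → 5
r = 23: 33, 39 → 2
r = 24: 33, 39 → 2
r = 26: 33, 39 → 2
r = 28: 33, 39 → 2
r = 41: none → 0
r = 47: none → 0
Cross-inversions: 5 + 2 + 2 + 2 + 2 + 0 + 0 = 13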